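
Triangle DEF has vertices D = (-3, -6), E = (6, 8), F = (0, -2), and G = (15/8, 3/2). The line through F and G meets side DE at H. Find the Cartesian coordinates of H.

Barycentric coordinates of G with respect to DEF: (3/8, 1/2, 1/8).
On side DE the F-coordinate is zero; dropping G's F-weight 1/8 and renormalizing the remaining 3/8 : 1/2 gives weights 3/7, 4/7 on D, E.
H = (3/7)·(-3, -6) + (4/7)·(6, 8) = (15/7, 2).

(15/7, 2)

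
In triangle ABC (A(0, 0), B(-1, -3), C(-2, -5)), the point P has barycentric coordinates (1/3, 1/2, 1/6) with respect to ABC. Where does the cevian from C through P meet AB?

Line CP meets AB where the C-coordinate vanishes; zeroing P's C-weight and renormalizing leaves A, B-weights 1/3 : 1/2 → (2/5, 3/5).
So Q = (2/5)·A + (3/5)·B = (-3/5, -9/5).

(-3/5, -9/5)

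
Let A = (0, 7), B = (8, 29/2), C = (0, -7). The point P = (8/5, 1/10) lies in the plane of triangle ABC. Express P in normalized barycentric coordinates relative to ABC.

(1/5, 1/5, 3/5)

Signed area of the reference triangle: [ABC] = ½·(0·(29/2−(-7)) + 8·(-7−7) + 0·(7−(29/2))) = ½·(0 − 112 + 0) = -56.
[PBC] = ½·((8/5)·(29/2−(-7)) + 8·(-7−(1/10)) + 0·(1/10−(29/2))) = ½·(172/5 − 284/5 + 0) = -56/5, so the A-coordinate is (-56/5)/(-56) = 1/5.
[APC] = ½·(0·(1/10−(-7)) + (8/5)·(-7−7) + 0·(7−(1/10))) = ½·(0 − 112/5 + 0) = -56/5, so the B-coordinate is 1/5.
[ABP] = ½·(0·(29/2−(1/10)) + 8·(1/10−7) + (8/5)·(7−(29/2))) = ½·(0 − 276/5 − 12) = -168/5, so the C-coordinate is 3/5.
Check: 1/5 + 1/5 + 3/5 = 1.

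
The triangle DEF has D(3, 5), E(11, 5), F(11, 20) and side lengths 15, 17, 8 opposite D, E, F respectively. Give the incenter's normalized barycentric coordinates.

The incenter has barycentric coordinates proportional to the opposite side lengths: (15 : 17 : 8).
Normalizing by 15+17+8 = 40 gives (3/8, 17/40, 1/5).

(3/8, 17/40, 1/5)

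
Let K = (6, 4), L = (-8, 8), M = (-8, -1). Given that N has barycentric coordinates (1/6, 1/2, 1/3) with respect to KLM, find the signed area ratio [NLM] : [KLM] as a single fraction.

The signed ratio [NLM]/[KLM] equals the barycentric coordinate of N at vertex K, which is 1/6.

1/6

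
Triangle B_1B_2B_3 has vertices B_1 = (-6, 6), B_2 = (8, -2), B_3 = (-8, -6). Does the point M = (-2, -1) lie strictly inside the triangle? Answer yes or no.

Barycentric coordinates of M: (7/23, 31/92, 33/92).
The three coordinates are positive, positive, positive; a point is interior exactly when all three are positive.

yes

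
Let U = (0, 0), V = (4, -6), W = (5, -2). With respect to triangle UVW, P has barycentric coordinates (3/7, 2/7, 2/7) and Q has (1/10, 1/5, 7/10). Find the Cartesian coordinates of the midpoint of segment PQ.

(481/140, -171/70)

Barycentric coordinates of the midpoint are the average: (37/140, 17/70, 69/140).
Converting: (37/140)·U + (17/70)·V + (69/140)·W = (481/140, -171/70).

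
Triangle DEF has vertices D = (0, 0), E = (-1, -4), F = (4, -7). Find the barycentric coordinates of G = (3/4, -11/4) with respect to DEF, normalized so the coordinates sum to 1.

(1/2, 1/4, 1/4)

Signed area of the reference triangle: [DEF] = ½·(0·(-4−(-7)) + (-1)·(-7−0) + 4·(0−(-4))) = ½·(0 + 7 + 16) = 23/2.
[GEF] = ½·((3/4)·(-4−(-7)) + (-1)·(-7−(-11/4)) + 4·(-11/4−(-4))) = ½·(9/4 + 17/4 + 5) = 23/4, so the D-coordinate is (23/4)/(23/2) = 1/2.
[DGF] = ½·(0·(-11/4−(-7)) + (3/4)·(-7−0) + 4·(0−(-11/4))) = ½·(0 − 21/4 + 11) = 23/8, so the E-coordinate is 1/4.
[DEG] = ½·(0·(-4−(-11/4)) + (-1)·(-11/4−0) + (3/4)·(0−(-4))) = ½·(0 + 11/4 + 3) = 23/8, so the F-coordinate is 1/4.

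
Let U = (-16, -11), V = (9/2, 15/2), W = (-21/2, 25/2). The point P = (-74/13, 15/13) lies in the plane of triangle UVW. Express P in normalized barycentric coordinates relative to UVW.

Signed area of the reference triangle: [UVW] = ½·((-16)·(15/2−(25/2)) + (9/2)·(25/2−(-11)) + (-21/2)·(-11−(15/2))) = ½·(80 + 423/4 + 777/4) = 190.
[PVW] = ½·((-74/13)·(15/2−(25/2)) + (9/2)·(25/2−(15/13)) + (-21/2)·(15/13−(15/2))) = ½·(370/13 + 2655/52 + 3465/52) = 950/13, so the U-coordinate is (950/13)/190 = 5/13.
[UPW] = ½·((-16)·(15/13−(25/2)) + (-74/13)·(25/2−(-11)) + (-21/2)·(-11−(15/13))) = ½·(2360/13 − 1739/13 + 1659/13) = 1140/13, so the V-coordinate is 6/13.
[UVP] = ½·((-16)·(15/2−(15/13)) + (9/2)·(15/13−(-11)) + (-74/13)·(-11−(15/2))) = ½·(-1320/13 + 711/13 + 1369/13) = 380/13, so the W-coordinate is 2/13.
Check: 5/13 + 6/13 + 2/13 = 1.

(5/13, 6/13, 2/13)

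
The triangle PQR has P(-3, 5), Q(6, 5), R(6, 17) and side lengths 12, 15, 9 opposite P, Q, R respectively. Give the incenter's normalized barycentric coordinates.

(1/3, 5/12, 1/4)

The incenter has barycentric coordinates proportional to the opposite side lengths: (12 : 15 : 9).
Normalizing by 12+15+9 = 36 gives (1/3, 5/12, 1/4).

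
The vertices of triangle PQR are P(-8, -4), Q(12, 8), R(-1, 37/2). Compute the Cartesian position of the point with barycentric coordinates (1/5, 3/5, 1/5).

(27/5, 77/10)

S = (1/5)·P + (3/5)·Q + (1/5)·R.
x-coordinate: (1/5)·(-8) + (3/5)·12 + (1/5)·(-1) = 27/5.
y-coordinate: (1/5)·(-4) + (3/5)·8 + (1/5)·(37/2) = 77/10.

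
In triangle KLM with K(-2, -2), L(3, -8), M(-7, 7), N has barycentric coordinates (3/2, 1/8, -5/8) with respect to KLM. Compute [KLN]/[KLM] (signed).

-5/8

The signed ratio [KLN]/[KLM] equals the barycentric coordinate of N at vertex M, which is -5/8.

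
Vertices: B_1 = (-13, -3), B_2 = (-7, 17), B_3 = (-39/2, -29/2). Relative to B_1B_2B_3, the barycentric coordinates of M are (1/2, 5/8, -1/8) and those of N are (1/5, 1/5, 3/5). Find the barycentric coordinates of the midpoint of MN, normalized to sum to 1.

Since both coordinate triples sum to 1, the midpoint's barycentrics are the componentwise average.
(1/2+1/5)/2 = 7/20; similarly 33/80 and 19/80.

(7/20, 33/80, 19/80)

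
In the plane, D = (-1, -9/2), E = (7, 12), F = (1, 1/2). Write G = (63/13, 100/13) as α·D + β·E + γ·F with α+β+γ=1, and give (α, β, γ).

(2/13, 9/13, 2/13)

Signed area of the reference triangle: [DEF] = ½·((-1)·(12−(1/2)) + 7·(1/2−(-9/2)) + 1·(-9/2−12)) = ½·(-23/2 + 35 − 33/2) = 7/2.
[GEF] = ½·((63/13)·(12−(1/2)) + 7·(1/2−(100/13)) + 1·(100/13−12)) = ½·(1449/26 − 1309/26 − 56/13) = 7/13, so the D-coordinate is (7/13)/(7/2) = 2/13.
[DGF] = ½·((-1)·(100/13−(1/2)) + (63/13)·(1/2−(-9/2)) + 1·(-9/2−(100/13))) = ½·(-187/26 + 315/13 − 317/26) = 63/26, so the E-coordinate is 9/13.
[DEG] = ½·((-1)·(12−(100/13)) + 7·(100/13−(-9/2)) + (63/13)·(-9/2−12)) = ½·(-56/13 + 2219/26 − 2079/26) = 7/13, so the F-coordinate is 2/13.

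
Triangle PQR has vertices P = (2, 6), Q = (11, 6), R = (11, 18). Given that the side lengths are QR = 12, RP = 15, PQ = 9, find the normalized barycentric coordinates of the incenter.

(1/3, 5/12, 1/4)

The incenter has barycentric coordinates proportional to the opposite side lengths: (12 : 15 : 9).
Normalizing by 12+15+9 = 36 gives (1/3, 5/12, 1/4).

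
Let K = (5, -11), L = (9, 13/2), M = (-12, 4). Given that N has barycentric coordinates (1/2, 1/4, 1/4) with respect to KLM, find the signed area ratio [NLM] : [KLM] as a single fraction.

1/2

The signed ratio [NLM]/[KLM] equals the barycentric coordinate of N at vertex K, which is 1/2.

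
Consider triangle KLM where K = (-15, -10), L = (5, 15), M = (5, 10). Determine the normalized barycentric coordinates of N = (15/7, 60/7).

Signed area of the reference triangle: [KLM] = ½·((-15)·(15−10) + 5·(10−(-10)) + 5·(-10−15)) = ½·(-75 + 100 − 125) = -50.
[NLM] = ½·((15/7)·(15−10) + 5·(10−(60/7)) + 5·(60/7−15)) = ½·(75/7 + 50/7 − 225/7) = -50/7, so the K-coordinate is (-50/7)/(-50) = 1/7.
[KNM] = ½·((-15)·(60/7−10) + (15/7)·(10−(-10)) + 5·(-10−(60/7))) = ½·(150/7 + 300/7 − 650/7) = -100/7, so the L-coordinate is 2/7.
[KLN] = ½·((-15)·(15−(60/7)) + 5·(60/7−(-10)) + (15/7)·(-10−15)) = ½·(-675/7 + 650/7 − 375/7) = -200/7, so the M-coordinate is 4/7.

(1/7, 2/7, 4/7)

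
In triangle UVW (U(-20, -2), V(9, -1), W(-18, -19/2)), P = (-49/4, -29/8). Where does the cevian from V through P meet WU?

Barycentric coordinates of P with respect to UVW: (1/2, 1/4, 1/4).
On side WU the V-coordinate is zero; dropping P's V-weight 1/4 and renormalizing the remaining 1/4 : 1/2 gives weights 1/3, 2/3 on W, U.
Q = (1/3)·(-18, -19/2) + (2/3)·(-20, -2) = (-58/3, -9/2).

(-58/3, -9/2)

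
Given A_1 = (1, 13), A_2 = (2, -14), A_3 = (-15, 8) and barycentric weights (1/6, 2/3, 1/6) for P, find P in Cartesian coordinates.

P = (1/6)·A_1 + (2/3)·A_2 + (1/6)·A_3.
x-coordinate: (1/6)·1 + (2/3)·2 + (1/6)·(-15) = -1.
y-coordinate: (1/6)·13 + (2/3)·(-14) + (1/6)·8 = -35/6.

(-1, -35/6)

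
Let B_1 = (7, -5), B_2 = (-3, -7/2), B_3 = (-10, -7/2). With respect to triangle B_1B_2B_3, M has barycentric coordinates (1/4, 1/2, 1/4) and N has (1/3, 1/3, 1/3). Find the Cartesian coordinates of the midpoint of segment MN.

(-17/8, -63/16)

Barycentric coordinates of the midpoint are the average: (7/24, 5/12, 7/24).
Converting: (7/24)·B_1 + (5/12)·B_2 + (7/24)·B_3 = (-17/8, -63/16).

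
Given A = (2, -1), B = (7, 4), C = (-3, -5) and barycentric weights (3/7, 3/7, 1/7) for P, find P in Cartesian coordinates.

P = (3/7)·A + (3/7)·B + (1/7)·C.
x-coordinate: (3/7)·2 + (3/7)·7 + (1/7)·(-3) = 24/7.
y-coordinate: (3/7)·(-1) + (3/7)·4 + (1/7)·(-5) = 4/7.

(24/7, 4/7)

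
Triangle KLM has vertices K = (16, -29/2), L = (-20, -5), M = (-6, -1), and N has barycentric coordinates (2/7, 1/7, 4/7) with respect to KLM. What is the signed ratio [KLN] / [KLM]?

4/7

The signed ratio [KLN]/[KLM] equals the barycentric coordinate of N at vertex M, which is 4/7.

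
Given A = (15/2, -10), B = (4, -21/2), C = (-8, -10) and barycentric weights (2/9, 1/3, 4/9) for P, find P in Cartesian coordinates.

(-5/9, -61/6)

P = (2/9)·A + (1/3)·B + (4/9)·C.
x-coordinate: (2/9)·(15/2) + (1/3)·4 + (4/9)·(-8) = -5/9.
y-coordinate: (2/9)·(-10) + (1/3)·(-21/2) + (4/9)·(-10) = -61/6.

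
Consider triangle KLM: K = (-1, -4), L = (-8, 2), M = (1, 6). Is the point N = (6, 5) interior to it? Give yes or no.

no

Barycentric coordinates of N: (29/82, -26/41, 105/82).
The three coordinates are positive, negative, positive; a point is interior exactly when all three are positive.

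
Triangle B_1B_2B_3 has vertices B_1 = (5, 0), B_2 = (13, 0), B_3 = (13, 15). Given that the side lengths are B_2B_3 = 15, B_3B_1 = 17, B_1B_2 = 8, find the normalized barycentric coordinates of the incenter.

The incenter has barycentric coordinates proportional to the opposite side lengths: (15 : 17 : 8).
Normalizing by 15+17+8 = 40 gives (3/8, 17/40, 1/5).

(3/8, 17/40, 1/5)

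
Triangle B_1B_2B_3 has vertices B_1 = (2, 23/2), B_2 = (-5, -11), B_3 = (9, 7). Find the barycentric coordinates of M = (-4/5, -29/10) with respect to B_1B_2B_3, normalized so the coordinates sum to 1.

Signed area of the reference triangle: [B_1B_2B_3] = ½·(2·(-11−7) + (-5)·(7−(23/2)) + 9·(23/2−(-11))) = ½·(-36 + 45/2 + 405/2) = 189/2.
[MB_2B_3] = ½·((-4/5)·(-11−7) + (-5)·(7−(-29/10)) + 9·(-29/10−(-11))) = ½·(72/5 − 99/2 + 729/10) = 189/10, so the B_1-coordinate is (189/10)/(189/2) = 1/5.
[B_1MB_3] = ½·(2·(-29/10−7) + (-4/5)·(7−(23/2)) + 9·(23/2−(-29/10))) = ½·(-99/5 + 18/5 + 648/5) = 567/10, so the B_2-coordinate is 3/5.
[B_1B_2M] = ½·(2·(-11−(-29/10)) + (-5)·(-29/10−(23/2)) + (-4/5)·(23/2−(-11))) = ½·(-81/5 + 72 − 18) = 189/10, so the B_3-coordinate is 1/5.

(1/5, 3/5, 1/5)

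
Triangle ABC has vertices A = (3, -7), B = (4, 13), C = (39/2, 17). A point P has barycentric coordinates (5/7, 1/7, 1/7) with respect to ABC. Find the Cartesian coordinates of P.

(11/2, -5/7)

P = (5/7)·A + (1/7)·B + (1/7)·C.
x-coordinate: (5/7)·3 + (1/7)·4 + (1/7)·(39/2) = 11/2.
y-coordinate: (5/7)·(-7) + (1/7)·13 + (1/7)·17 = -5/7.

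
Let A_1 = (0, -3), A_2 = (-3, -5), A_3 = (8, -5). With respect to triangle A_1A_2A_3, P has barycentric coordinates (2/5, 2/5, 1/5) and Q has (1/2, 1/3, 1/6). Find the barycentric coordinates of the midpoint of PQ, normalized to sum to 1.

Since both coordinate triples sum to 1, the midpoint's barycentrics are the componentwise average.
(2/5+1/2)/2 = 9/20; similarly 11/30 and 11/60.

(9/20, 11/30, 11/60)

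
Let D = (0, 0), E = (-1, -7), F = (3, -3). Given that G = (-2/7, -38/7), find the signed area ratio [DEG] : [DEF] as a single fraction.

1/7

[DEF] = ½·(0·(-7−(-3)) + (-1)·(-3−0) + 3·(0−(-7))) = ½·(0 + 3 + 21) = 12.
[DEG] = ½·(0·(-7−(-38/7)) + (-1)·(-38/7−0) + (-2/7)·(0−(-7))) = ½·(0 + 38/7 − 2) = 12/7, so the ratio is (12/7)/12 = 1/7.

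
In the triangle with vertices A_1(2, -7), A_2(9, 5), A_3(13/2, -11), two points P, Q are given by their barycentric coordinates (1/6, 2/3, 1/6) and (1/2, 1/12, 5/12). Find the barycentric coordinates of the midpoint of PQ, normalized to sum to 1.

Since both coordinate triples sum to 1, the midpoint's barycentrics are the componentwise average.
(1/6+1/2)/2 = 1/3; similarly 3/8 and 7/24.

(1/3, 3/8, 7/24)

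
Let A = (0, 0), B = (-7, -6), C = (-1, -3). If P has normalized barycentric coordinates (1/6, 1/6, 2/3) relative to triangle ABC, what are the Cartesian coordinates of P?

P = (1/6)·A + (1/6)·B + (2/3)·C.
x-coordinate: (1/6)·0 + (1/6)·(-7) + (2/3)·(-1) = -11/6.
y-coordinate: (1/6)·0 + (1/6)·(-6) + (2/3)·(-3) = -3.

(-11/6, -3)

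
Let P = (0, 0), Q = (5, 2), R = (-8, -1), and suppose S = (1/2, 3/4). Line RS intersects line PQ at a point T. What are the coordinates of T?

Barycentric coordinates of S with respect to PQR: (1/4, 1/2, 1/4).
On side PQ the R-coordinate is zero; dropping S's R-weight 1/4 and renormalizing the remaining 1/4 : 1/2 gives weights 1/3, 2/3 on P, Q.
T = (1/3)·(0, 0) + (2/3)·(5, 2) = (10/3, 4/3).

(10/3, 4/3)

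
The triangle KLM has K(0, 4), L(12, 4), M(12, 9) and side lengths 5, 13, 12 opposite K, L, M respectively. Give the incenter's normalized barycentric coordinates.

(1/6, 13/30, 2/5)

The incenter has barycentric coordinates proportional to the opposite side lengths: (5 : 13 : 12).
Normalizing by 5+13+12 = 30 gives (1/6, 13/30, 2/5).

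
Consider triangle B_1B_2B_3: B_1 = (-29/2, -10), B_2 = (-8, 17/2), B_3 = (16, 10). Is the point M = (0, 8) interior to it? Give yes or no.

Barycentric coordinates of M: (32/579, 1036/1737, 605/1737).
The three coordinates are positive, positive, positive; a point is interior exactly when all three are positive.

yes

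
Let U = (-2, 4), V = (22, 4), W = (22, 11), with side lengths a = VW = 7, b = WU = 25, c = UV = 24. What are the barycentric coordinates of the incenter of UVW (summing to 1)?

The incenter has barycentric coordinates proportional to the opposite side lengths: (7 : 25 : 24).
Normalizing by 7+25+24 = 56 gives (1/8, 25/56, 3/7).

(1/8, 25/56, 3/7)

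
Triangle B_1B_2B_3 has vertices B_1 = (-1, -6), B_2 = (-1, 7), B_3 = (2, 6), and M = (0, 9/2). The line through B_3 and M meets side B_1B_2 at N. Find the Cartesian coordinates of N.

(-1, 15/4)

Barycentric coordinates of M with respect to B_1B_2B_3: (1/6, 1/2, 1/3).
On side B_1B_2 the B_3-coordinate is zero; dropping M's B_3-weight 1/3 and renormalizing the remaining 1/6 : 1/2 gives weights 1/4, 3/4 on B_1, B_2.
N = (1/4)·(-1, -6) + (3/4)·(-1, 7) = (-1, 15/4).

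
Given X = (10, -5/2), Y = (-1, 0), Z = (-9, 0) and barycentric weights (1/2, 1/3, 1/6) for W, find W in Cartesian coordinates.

(19/6, -5/4)

W = (1/2)·X + (1/3)·Y + (1/6)·Z.
x-coordinate: (1/2)·10 + (1/3)·(-1) + (1/6)·(-9) = 19/6.
y-coordinate: (1/2)·(-5/2) + (1/3)·0 + (1/6)·0 = -5/4.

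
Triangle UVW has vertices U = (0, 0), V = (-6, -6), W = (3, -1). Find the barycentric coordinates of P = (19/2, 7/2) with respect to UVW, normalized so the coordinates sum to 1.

Signed area of the reference triangle: [UVW] = ½·(0·(-6−(-1)) + (-6)·(-1−0) + 3·(0−(-6))) = ½·(0 + 6 + 18) = 12.
[PVW] = ½·((19/2)·(-6−(-1)) + (-6)·(-1−(7/2)) + 3·(7/2−(-6))) = ½·(-95/2 + 27 + 57/2) = 4, so the U-coordinate is 4/12 = 1/3.
[UPW] = ½·(0·(7/2−(-1)) + (19/2)·(-1−0) + 3·(0−(7/2))) = ½·(0 − 19/2 − 21/2) = -10, so the V-coordinate is -5/6.
[UVP] = ½·(0·(-6−(7/2)) + (-6)·(7/2−0) + (19/2)·(0−(-6))) = ½·(0 − 21 + 57) = 18, so the W-coordinate is 3/2.
Check: 1/3 − 5/6 + 3/2 = 1.

(1/3, -5/6, 3/2)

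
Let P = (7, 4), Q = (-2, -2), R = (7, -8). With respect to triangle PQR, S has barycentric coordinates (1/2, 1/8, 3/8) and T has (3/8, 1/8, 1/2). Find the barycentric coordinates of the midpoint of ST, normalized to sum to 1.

(7/16, 1/8, 7/16)

Since both coordinate triples sum to 1, the midpoint's barycentrics are the componentwise average.
(1/2+3/8)/2 = 7/16; similarly 1/8 and 7/16.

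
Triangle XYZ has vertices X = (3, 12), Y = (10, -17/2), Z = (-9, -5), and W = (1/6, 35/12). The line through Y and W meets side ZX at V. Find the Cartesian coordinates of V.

(-9/5, 26/5)

Barycentric coordinates of W with respect to XYZ: (1/2, 1/6, 1/3).
On side ZX the Y-coordinate is zero; dropping W's Y-weight 1/6 and renormalizing the remaining 1/3 : 1/2 gives weights 2/5, 3/5 on Z, X.
V = (2/5)·(-9, -5) + (3/5)·(3, 12) = (-9/5, 26/5).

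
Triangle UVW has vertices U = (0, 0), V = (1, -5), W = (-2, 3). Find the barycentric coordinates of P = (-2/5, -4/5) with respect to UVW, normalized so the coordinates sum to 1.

Signed area of the reference triangle: [UVW] = ½·(0·(-5−3) + 1·(3−0) + (-2)·(0−(-5))) = ½·(0 + 3 − 10) = -7/2.
[PVW] = ½·((-2/5)·(-5−3) + 1·(3−(-4/5)) + (-2)·(-4/5−(-5))) = ½·(16/5 + 19/5 − 42/5) = -7/10, so the U-coordinate is (-7/10)/(-7/2) = 1/5.
[UPW] = ½·(0·(-4/5−3) + (-2/5)·(3−0) + (-2)·(0−(-4/5))) = ½·(0 − 6/5 − 8/5) = -7/5, so the V-coordinate is 2/5.
[UVP] = ½·(0·(-5−(-4/5)) + 1·(-4/5−0) + (-2/5)·(0−(-5))) = ½·(0 − 4/5 − 2) = -7/5, so the W-coordinate is 2/5.
Check: 1/5 + 2/5 + 2/5 = 1.

(1/5, 2/5, 2/5)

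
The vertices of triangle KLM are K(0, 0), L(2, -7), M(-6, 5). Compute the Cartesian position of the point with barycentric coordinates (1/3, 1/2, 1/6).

N = (1/3)·K + (1/2)·L + (1/6)·M.
x-coordinate: (1/3)·0 + (1/2)·2 + (1/6)·(-6) = 0.
y-coordinate: (1/3)·0 + (1/2)·(-7) + (1/6)·5 = -8/3.

(0, -8/3)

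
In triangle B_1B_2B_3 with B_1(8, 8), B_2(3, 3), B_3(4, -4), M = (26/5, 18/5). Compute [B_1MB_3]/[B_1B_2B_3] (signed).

2/5

[B_1B_2B_3] = ½·(8·(3−(-4)) + 3·(-4−8) + 4·(8−3)) = ½·(56 − 36 + 20) = 20.
[B_1MB_3] = ½·(8·(18/5−(-4)) + (26/5)·(-4−8) + 4·(8−(18/5))) = ½·(304/5 − 312/5 + 88/5) = 8, so the ratio is 8/20 = 2/5.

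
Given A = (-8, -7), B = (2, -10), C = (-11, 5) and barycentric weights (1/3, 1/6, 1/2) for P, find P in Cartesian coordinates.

(-47/6, -3/2)

P = (1/3)·A + (1/6)·B + (1/2)·C.
x-coordinate: (1/3)·(-8) + (1/6)·2 + (1/2)·(-11) = -47/6.
y-coordinate: (1/3)·(-7) + (1/6)·(-10) + (1/2)·5 = -3/2.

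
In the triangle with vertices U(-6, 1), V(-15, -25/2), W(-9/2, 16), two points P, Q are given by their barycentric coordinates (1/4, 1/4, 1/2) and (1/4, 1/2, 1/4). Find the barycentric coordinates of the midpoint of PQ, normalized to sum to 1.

(1/4, 3/8, 3/8)

Since both coordinate triples sum to 1, the midpoint's barycentrics are the componentwise average.
(1/4+1/4)/2 = 1/4; similarly 3/8 and 3/8.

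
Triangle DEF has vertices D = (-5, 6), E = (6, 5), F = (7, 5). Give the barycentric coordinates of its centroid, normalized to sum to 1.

(1/3, 1/3, 1/3)

The centroid is the average of the vertices, so each weight is 1/3.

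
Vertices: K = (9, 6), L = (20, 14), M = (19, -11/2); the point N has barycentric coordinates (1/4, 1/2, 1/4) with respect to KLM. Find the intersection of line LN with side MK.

Line LN meets MK where the L-coordinate vanishes; zeroing N's L-weight and renormalizing leaves M, K-weights 1/4 : 1/4 → (1/2, 1/2).
So J = (1/2)·M + (1/2)·K = (14, 1/4).

(14, 1/4)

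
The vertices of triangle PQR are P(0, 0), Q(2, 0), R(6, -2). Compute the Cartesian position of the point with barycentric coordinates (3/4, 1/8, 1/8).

S = (3/4)·P + (1/8)·Q + (1/8)·R.
x-coordinate: (3/4)·0 + (1/8)·2 + (1/8)·6 = 1.
y-coordinate: (3/4)·0 + (1/8)·0 + (1/8)·(-2) = -1/4.

(1, -1/4)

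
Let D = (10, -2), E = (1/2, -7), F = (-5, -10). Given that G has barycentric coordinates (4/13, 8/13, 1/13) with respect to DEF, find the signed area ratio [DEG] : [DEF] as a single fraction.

The signed ratio [DEG]/[DEF] equals the barycentric coordinate of G at vertex F, which is 1/13.

1/13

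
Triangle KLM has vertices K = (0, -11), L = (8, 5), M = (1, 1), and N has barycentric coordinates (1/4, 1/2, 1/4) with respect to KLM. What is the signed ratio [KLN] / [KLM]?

1/4

The signed ratio [KLN]/[KLM] equals the barycentric coordinate of N at vertex M, which is 1/4.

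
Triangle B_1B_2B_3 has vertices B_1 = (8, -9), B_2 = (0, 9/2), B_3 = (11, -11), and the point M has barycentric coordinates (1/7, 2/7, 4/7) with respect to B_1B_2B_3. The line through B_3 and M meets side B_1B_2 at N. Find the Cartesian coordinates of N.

Line B_3M meets B_1B_2 where the B_3-coordinate vanishes; zeroing M's B_3-weight and renormalizing leaves B_1, B_2-weights 1/7 : 2/7 → (1/3, 2/3).
So N = (1/3)·B_1 + (2/3)·B_2 = (8/3, 0).

(8/3, 0)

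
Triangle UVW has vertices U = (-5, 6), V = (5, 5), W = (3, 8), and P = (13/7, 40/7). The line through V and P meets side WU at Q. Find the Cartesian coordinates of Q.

Barycentric coordinates of P with respect to UVW: (2/7, 4/7, 1/7).
On side WU the V-coordinate is zero; dropping P's V-weight 4/7 and renormalizing the remaining 1/7 : 2/7 gives weights 1/3, 2/3 on W, U.
Q = (1/3)·(3, 8) + (2/3)·(-5, 6) = (-7/3, 20/3).

(-7/3, 20/3)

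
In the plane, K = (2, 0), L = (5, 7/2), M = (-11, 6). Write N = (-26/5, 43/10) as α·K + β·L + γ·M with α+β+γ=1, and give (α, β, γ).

(1/5, 1/5, 3/5)

Signed area of the reference triangle: [KLM] = ½·(2·(7/2−6) + 5·(6−0) + (-11)·(0−(7/2))) = ½·(-5 + 30 + 77/2) = 127/4.
[NLM] = ½·((-26/5)·(7/2−6) + 5·(6−(43/10)) + (-11)·(43/10−(7/2))) = ½·(13 + 17/2 − 44/5) = 127/20, so the K-coordinate is (127/20)/(127/4) = 1/5.
[KNM] = ½·(2·(43/10−6) + (-26/5)·(6−0) + (-11)·(0−(43/10))) = ½·(-17/5 − 156/5 + 473/10) = 127/20, so the L-coordinate is 1/5.
[KLN] = ½·(2·(7/2−(43/10)) + 5·(43/10−0) + (-26/5)·(0−(7/2))) = ½·(-8/5 + 43/2 + 91/5) = 381/20, so the M-coordinate is 3/5.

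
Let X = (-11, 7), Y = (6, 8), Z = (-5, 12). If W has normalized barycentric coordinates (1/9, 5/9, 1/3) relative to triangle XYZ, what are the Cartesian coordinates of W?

(4/9, 83/9)

W = (1/9)·X + (5/9)·Y + (1/3)·Z.
x-coordinate: (1/9)·(-11) + (5/9)·6 + (1/3)·(-5) = 4/9.
y-coordinate: (1/9)·7 + (5/9)·8 + (1/3)·12 = 83/9.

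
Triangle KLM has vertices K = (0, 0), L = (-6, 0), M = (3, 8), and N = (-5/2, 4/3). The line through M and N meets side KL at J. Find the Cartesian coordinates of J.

Barycentric coordinates of N with respect to KLM: (1/3, 1/2, 1/6).
On side KL the M-coordinate is zero; dropping N's M-weight 1/6 and renormalizing the remaining 1/3 : 1/2 gives weights 2/5, 3/5 on K, L.
J = (2/5)·(0, 0) + (3/5)·(-6, 0) = (-18/5, 0).

(-18/5, 0)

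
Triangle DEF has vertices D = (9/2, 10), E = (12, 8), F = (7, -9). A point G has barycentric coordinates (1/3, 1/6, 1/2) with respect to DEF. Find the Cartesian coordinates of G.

G = (1/3)·D + (1/6)·E + (1/2)·F.
x-coordinate: (1/3)·(9/2) + (1/6)·12 + (1/2)·7 = 7.
y-coordinate: (1/3)·10 + (1/6)·8 + (1/2)·(-9) = 1/6.

(7, 1/6)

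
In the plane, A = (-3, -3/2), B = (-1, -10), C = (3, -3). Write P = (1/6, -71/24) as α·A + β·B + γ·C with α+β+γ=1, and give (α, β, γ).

(5/12, 1/12, 1/2)

Signed area of the reference triangle: [ABC] = ½·((-3)·(-10−(-3)) + (-1)·(-3−(-3/2)) + 3·(-3/2−(-10))) = ½·(21 + 3/2 + 51/2) = 24.
[PBC] = ½·((1/6)·(-10−(-3)) + (-1)·(-3−(-71/24)) + 3·(-71/24−(-10))) = ½·(-7/6 + 1/24 + 169/8) = 10, so the A-coordinate is 10/24 = 5/12.
[APC] = ½·((-3)·(-71/24−(-3)) + (1/6)·(-3−(-3/2)) + 3·(-3/2−(-71/24))) = ½·(-1/8 − 1/4 + 35/8) = 2, so the B-coordinate is 1/12.
[ABP] = ½·((-3)·(-10−(-71/24)) + (-1)·(-71/24−(-3/2)) + (1/6)·(-3/2−(-10))) = ½·(169/8 + 35/24 + 17/12) = 12, so the C-coordinate is 1/2.
Check: 5/12 + 1/12 + 1/2 = 1.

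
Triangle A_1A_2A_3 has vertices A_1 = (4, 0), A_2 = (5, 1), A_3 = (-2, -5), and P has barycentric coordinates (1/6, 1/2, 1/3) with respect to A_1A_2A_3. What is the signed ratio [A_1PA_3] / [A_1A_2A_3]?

1/2

The signed ratio [A_1PA_3]/[A_1A_2A_3] equals the barycentric coordinate of P at vertex A_2, which is 1/2.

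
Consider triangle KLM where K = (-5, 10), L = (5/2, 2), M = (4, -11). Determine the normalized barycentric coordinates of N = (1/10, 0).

(2/5, 1/5, 2/5)

Signed area of the reference triangle: [KLM] = ½·((-5)·(2−(-11)) + (5/2)·(-11−10) + 4·(10−2)) = ½·(-65 − 105/2 + 32) = -171/4.
[NLM] = ½·((1/10)·(2−(-11)) + (5/2)·(-11−0) + 4·(0−2)) = ½·(13/10 − 55/2 − 8) = -171/10, so the K-coordinate is (-171/10)/(-171/4) = 2/5.
[KNM] = ½·((-5)·(0−(-11)) + (1/10)·(-11−10) + 4·(10−0)) = ½·(-55 − 21/10 + 40) = -171/20, so the L-coordinate is 1/5.
[KLN] = ½·((-5)·(2−0) + (5/2)·(0−10) + (1/10)·(10−2)) = ½·(-10 − 25 + 4/5) = -171/10, so the M-coordinate is 2/5.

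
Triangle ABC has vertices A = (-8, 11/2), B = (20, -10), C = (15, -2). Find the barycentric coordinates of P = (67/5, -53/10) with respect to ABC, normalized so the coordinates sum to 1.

Signed area of the reference triangle: [ABC] = ½·((-8)·(-10−(-2)) + 20·(-2−(11/2)) + 15·(11/2−(-10))) = ½·(64 − 150 + 465/2) = 293/4.
[PBC] = ½·((67/5)·(-10−(-2)) + 20·(-2−(-53/10)) + 15·(-53/10−(-10))) = ½·(-536/5 + 66 + 141/2) = 293/20, so the A-coordinate is (293/20)/(293/4) = 1/5.
[APC] = ½·((-8)·(-53/10−(-2)) + (67/5)·(-2−(11/2)) + 15·(11/2−(-53/10))) = ½·(132/5 − 201/2 + 162) = 879/20, so the B-coordinate is 3/5.
[ABP] = ½·((-8)·(-10−(-53/10)) + 20·(-53/10−(11/2)) + (67/5)·(11/2−(-10))) = ½·(188/5 − 216 + 2077/10) = 293/20, so the C-coordinate is 1/5.

(1/5, 3/5, 1/5)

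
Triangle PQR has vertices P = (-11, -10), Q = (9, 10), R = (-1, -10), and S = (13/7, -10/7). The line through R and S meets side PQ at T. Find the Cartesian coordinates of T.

Barycentric coordinates of S with respect to PQR: (1/7, 3/7, 3/7).
On side PQ the R-coordinate is zero; dropping S's R-weight 3/7 and renormalizing the remaining 1/7 : 3/7 gives weights 1/4, 3/4 on P, Q.
T = (1/4)·(-11, -10) + (3/4)·(9, 10) = (4, 5).

(4, 5)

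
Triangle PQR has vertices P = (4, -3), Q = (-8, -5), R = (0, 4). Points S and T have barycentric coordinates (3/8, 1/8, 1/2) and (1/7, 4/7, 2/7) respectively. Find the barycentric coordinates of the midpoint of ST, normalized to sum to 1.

(29/112, 39/112, 11/28)

Since both coordinate triples sum to 1, the midpoint's barycentrics are the componentwise average.
(3/8+1/7)/2 = 29/112; similarly 39/112 and 11/28.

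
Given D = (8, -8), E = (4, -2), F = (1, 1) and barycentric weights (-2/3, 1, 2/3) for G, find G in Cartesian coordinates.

G = (-2/3)·D + 1·E + (2/3)·F.
x-coordinate: (-2/3)·8 + 1·4 + (2/3)·1 = -2/3.
y-coordinate: (-2/3)·(-8) + 1·(-2) + (2/3)·1 = 4.

(-2/3, 4)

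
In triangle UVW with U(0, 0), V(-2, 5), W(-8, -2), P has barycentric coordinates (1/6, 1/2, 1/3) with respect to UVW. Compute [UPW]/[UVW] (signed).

1/2

The signed ratio [UPW]/[UVW] equals the barycentric coordinate of P at vertex V, which is 1/2.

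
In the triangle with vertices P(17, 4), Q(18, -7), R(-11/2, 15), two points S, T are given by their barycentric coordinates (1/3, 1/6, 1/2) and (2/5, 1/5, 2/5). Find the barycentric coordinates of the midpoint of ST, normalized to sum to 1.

Since both coordinate triples sum to 1, the midpoint's barycentrics are the componentwise average.
(1/3+2/5)/2 = 11/30; similarly 11/60 and 9/20.

(11/30, 11/60, 9/20)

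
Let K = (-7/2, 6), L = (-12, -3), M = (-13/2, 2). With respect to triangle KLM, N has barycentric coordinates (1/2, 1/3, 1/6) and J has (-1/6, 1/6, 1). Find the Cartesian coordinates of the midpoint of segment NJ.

Barycentric coordinates of the midpoint are the average: (1/6, 1/4, 7/12).
Converting: (1/6)·K + (1/4)·L + (7/12)·M = (-59/8, 17/12).

(-59/8, 17/12)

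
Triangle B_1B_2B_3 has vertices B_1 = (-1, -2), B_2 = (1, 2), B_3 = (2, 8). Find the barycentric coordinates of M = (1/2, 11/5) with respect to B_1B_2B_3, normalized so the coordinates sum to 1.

Signed area of the reference triangle: [B_1B_2B_3] = ½·((-1)·(2−8) + 1·(8−(-2)) + 2·(-2−2)) = ½·(6 + 10 − 8) = 4.
[MB_2B_3] = ½·((1/2)·(2−8) + 1·(8−(11/5)) + 2·(11/5−2)) = ½·(-3 + 29/5 + 2/5) = 8/5, so the B_1-coordinate is (8/5)/4 = 2/5.
[B_1MB_3] = ½·((-1)·(11/5−8) + (1/2)·(8−(-2)) + 2·(-2−(11/5))) = ½·(29/5 + 5 − 42/5) = 6/5, so the B_2-coordinate is 3/10.
[B_1B_2M] = ½·((-1)·(2−(11/5)) + 1·(11/5−(-2)) + (1/2)·(-2−2)) = ½·(1/5 + 21/5 − 2) = 6/5, so the B_3-coordinate is 3/10.
Check: 2/5 + 3/10 + 3/10 = 1.

(2/5, 3/10, 3/10)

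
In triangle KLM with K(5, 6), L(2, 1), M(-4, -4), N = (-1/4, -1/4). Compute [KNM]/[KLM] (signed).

[KLM] = ½·(5·(1−(-4)) + 2·(-4−6) + (-4)·(6−1)) = ½·(25 − 20 − 20) = -15/2.
[KNM] = ½·(5·(-1/4−(-4)) + (-1/4)·(-4−6) + (-4)·(6−(-1/4))) = ½·(75/4 + 5/2 − 25) = -15/8, so the ratio is (-15/8)/(-15/2) = 1/4.

1/4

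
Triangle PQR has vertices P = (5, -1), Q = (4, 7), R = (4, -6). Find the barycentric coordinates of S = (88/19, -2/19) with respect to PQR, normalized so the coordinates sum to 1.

(12/19, 4/19, 3/19)

Signed area of the reference triangle: [PQR] = ½·(5·(7−(-6)) + 4·(-6−(-1)) + 4·(-1−7)) = ½·(65 − 20 − 32) = 13/2.
[SQR] = ½·((88/19)·(7−(-6)) + 4·(-6−(-2/19)) + 4·(-2/19−7)) = ½·(1144/19 − 448/19 − 540/19) = 78/19, so the P-coordinate is (78/19)/(13/2) = 12/19.
[PSR] = ½·(5·(-2/19−(-6)) + (88/19)·(-6−(-1)) + 4·(-1−(-2/19))) = ½·(560/19 − 440/19 − 68/19) = 26/19, so the Q-coordinate is 4/19.
[PQS] = ½·(5·(7−(-2/19)) + 4·(-2/19−(-1)) + (88/19)·(-1−7)) = ½·(675/19 + 68/19 − 704/19) = 39/38, so the R-coordinate is 3/19.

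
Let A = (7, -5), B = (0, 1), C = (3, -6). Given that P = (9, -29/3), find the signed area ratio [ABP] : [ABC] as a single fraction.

[ABC] = ½·(7·(1−(-6)) + 0·(-6−(-5)) + 3·(-5−1)) = ½·(49 + 0 − 18) = 31/2.
[ABP] = ½·(7·(1−(-29/3)) + 0·(-29/3−(-5)) + 9·(-5−1)) = ½·(224/3 + 0 − 54) = 31/3, so the ratio is (31/3)/(31/2) = 2/3.

2/3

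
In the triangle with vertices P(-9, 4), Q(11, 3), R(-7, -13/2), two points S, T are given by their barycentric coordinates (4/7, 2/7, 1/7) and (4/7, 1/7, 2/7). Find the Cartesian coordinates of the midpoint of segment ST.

(-30/7, 43/28)

Barycentric coordinates of the midpoint are the average: (4/7, 3/14, 3/14).
Converting: (4/7)·P + (3/14)·Q + (3/14)·R = (-30/7, 43/28).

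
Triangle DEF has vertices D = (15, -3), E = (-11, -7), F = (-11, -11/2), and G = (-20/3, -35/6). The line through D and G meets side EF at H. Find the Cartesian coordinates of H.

(-11, -32/5)

Barycentric coordinates of G with respect to DEF: (1/6, 1/2, 1/3).
On side EF the D-coordinate is zero; dropping G's D-weight 1/6 and renormalizing the remaining 1/2 : 1/3 gives weights 3/5, 2/5 on E, F.
H = (3/5)·(-11, -7) + (2/5)·(-11, -11/2) = (-11, -32/5).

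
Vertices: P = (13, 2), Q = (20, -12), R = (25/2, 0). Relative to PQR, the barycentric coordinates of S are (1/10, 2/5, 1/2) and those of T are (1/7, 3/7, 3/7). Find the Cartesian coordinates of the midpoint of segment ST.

Barycentric coordinates of the midpoint are the average: (17/140, 29/70, 13/28).
Converting: (17/140)·P + (29/70)·Q + (13/28)·R = (4387/280, -331/70).

(4387/280, -331/70)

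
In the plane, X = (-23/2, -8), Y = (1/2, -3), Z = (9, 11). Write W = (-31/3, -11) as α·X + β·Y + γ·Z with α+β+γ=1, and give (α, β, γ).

Signed area of the reference triangle: [XYZ] = ½·((-23/2)·(-3−11) + (1/2)·(11−(-8)) + 9·(-8−(-3))) = ½·(161 + 19/2 − 45) = 251/4.
[WYZ] = ½·((-31/3)·(-3−11) + (1/2)·(11−(-11)) + 9·(-11−(-3))) = ½·(434/3 + 11 − 72) = 251/6, so the X-coordinate is (251/6)/(251/4) = 2/3.
[XWZ] = ½·((-23/2)·(-11−11) + (-31/3)·(11−(-8)) + 9·(-8−(-11))) = ½·(253 − 589/3 + 27) = 251/6, so the Y-coordinate is 2/3.
[XYW] = ½·((-23/2)·(-3−(-11)) + (1/2)·(-11−(-8)) + (-31/3)·(-8−(-3))) = ½·(-92 − 3/2 + 155/3) = -251/12, so the Z-coordinate is -1/3.

(2/3, 2/3, -1/3)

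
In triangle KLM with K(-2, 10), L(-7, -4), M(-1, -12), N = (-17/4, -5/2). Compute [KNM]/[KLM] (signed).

1/2

[KLM] = ½·((-2)·(-4−(-12)) + (-7)·(-12−10) + (-1)·(10−(-4))) = ½·(-16 + 154 − 14) = 62.
[KNM] = ½·((-2)·(-5/2−(-12)) + (-17/4)·(-12−10) + (-1)·(10−(-5/2))) = ½·(-19 + 187/2 − 25/2) = 31, so the ratio is 31/62 = 1/2.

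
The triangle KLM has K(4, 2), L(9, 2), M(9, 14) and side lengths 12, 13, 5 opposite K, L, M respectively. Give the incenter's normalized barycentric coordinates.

(2/5, 13/30, 1/6)

The incenter has barycentric coordinates proportional to the opposite side lengths: (12 : 13 : 5).
Normalizing by 12+13+5 = 30 gives (2/5, 13/30, 1/6).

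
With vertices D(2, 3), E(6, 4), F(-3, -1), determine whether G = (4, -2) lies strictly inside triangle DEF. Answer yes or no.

Barycentric coordinates of G: (-4, 3, 2).
The three coordinates are negative, positive, positive; a point is interior exactly when all three are positive.

no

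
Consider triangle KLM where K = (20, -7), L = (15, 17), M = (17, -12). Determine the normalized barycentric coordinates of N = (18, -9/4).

(1/2, 1/4, 1/4)

Signed area of the reference triangle: [KLM] = ½·(20·(17−(-12)) + 15·(-12−(-7)) + 17·(-7−17)) = ½·(580 − 75 − 408) = 97/2.
[NLM] = ½·(18·(17−(-12)) + 15·(-12−(-9/4)) + 17·(-9/4−17)) = ½·(522 − 585/4 − 1309/4) = 97/4, so the K-coordinate is (97/4)/(97/2) = 1/2.
[KNM] = ½·(20·(-9/4−(-12)) + 18·(-12−(-7)) + 17·(-7−(-9/4))) = ½·(195 − 90 − 323/4) = 97/8, so the L-coordinate is 1/4.
[KLN] = ½·(20·(17−(-9/4)) + 15·(-9/4−(-7)) + 18·(-7−17)) = ½·(385 + 285/4 − 432) = 97/8, so the M-coordinate is 1/4.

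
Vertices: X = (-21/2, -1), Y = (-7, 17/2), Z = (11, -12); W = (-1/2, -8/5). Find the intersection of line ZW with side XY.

Barycentric coordinates of W with respect to XYZ: (1/5, 2/5, 2/5).
On side XY the Z-coordinate is zero; dropping W's Z-weight 2/5 and renormalizing the remaining 1/5 : 2/5 gives weights 1/3, 2/3 on X, Y.
V = (1/3)·(-21/2, -1) + (2/3)·(-7, 17/2) = (-49/6, 16/3).

(-49/6, 16/3)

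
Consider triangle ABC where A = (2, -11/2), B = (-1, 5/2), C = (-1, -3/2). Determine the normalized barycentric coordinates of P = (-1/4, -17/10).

Signed area of the reference triangle: [ABC] = ½·(2·(5/2−(-3/2)) + (-1)·(-3/2−(-11/2)) + (-1)·(-11/2−(5/2))) = ½·(8 − 4 + 8) = 6.
[PBC] = ½·((-1/4)·(5/2−(-3/2)) + (-1)·(-3/2−(-17/10)) + (-1)·(-17/10−(5/2))) = ½·(-1 − 1/5 + 21/5) = 3/2, so the A-coordinate is (3/2)/6 = 1/4.
[APC] = ½·(2·(-17/10−(-3/2)) + (-1/4)·(-3/2−(-11/2)) + (-1)·(-11/2−(-17/10))) = ½·(-2/5 − 1 + 19/5) = 6/5, so the B-coordinate is 1/5.
[ABP] = ½·(2·(5/2−(-17/10)) + (-1)·(-17/10−(-11/2)) + (-1/4)·(-11/2−(5/2))) = ½·(42/5 − 19/5 + 2) = 33/10, so the C-coordinate is 11/20.
Check: 1/4 + 1/5 + 11/20 = 1.

(1/4, 1/5, 11/20)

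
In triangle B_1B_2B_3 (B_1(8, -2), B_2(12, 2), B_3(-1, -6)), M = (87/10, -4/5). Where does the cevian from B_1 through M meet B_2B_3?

Barycentric coordinates of M with respect to B_1B_2B_3: (1/2, 2/5, 1/10).
On side B_2B_3 the B_1-coordinate is zero; dropping M's B_1-weight 1/2 and renormalizing the remaining 2/5 : 1/10 gives weights 4/5, 1/5 on B_2, B_3.
N = (4/5)·(12, 2) + (1/5)·(-1, -6) = (47/5, 2/5).

(47/5, 2/5)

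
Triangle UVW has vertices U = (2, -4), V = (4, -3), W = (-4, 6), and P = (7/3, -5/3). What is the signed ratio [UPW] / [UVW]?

2/3

[UVW] = ½·(2·(-3−6) + 4·(6−(-4)) + (-4)·(-4−(-3))) = ½·(-18 + 40 + 4) = 13.
[UPW] = ½·(2·(-5/3−6) + (7/3)·(6−(-4)) + (-4)·(-4−(-5/3))) = ½·(-46/3 + 70/3 + 28/3) = 26/3, so the ratio is (26/3)/13 = 2/3.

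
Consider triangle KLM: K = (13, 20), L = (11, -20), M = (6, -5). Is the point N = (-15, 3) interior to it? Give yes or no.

Barycentric coordinates of N: (-55/46, -581/230, 543/115).
The three coordinates are negative, negative, positive; a point is interior exactly when all three are positive.

no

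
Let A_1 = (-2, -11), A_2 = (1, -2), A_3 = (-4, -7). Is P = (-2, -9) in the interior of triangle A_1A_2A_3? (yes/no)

yes

Barycentric coordinates of P: (2/3, 2/15, 1/5).
The three coordinates are positive, positive, positive; a point is interior exactly when all three are positive.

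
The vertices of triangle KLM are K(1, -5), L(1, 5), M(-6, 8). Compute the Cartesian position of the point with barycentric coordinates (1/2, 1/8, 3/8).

N = (1/2)·K + (1/8)·L + (3/8)·M.
x-coordinate: (1/2)·1 + (1/8)·1 + (3/8)·(-6) = -13/8.
y-coordinate: (1/2)·(-5) + (1/8)·5 + (3/8)·8 = 9/8.

(-13/8, 9/8)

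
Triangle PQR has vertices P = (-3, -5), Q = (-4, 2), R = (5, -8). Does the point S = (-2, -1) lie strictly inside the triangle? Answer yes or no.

yes

Barycentric coordinates of S: (7/53, 35/53, 11/53).
The three coordinates are positive, positive, positive; a point is interior exactly when all three are positive.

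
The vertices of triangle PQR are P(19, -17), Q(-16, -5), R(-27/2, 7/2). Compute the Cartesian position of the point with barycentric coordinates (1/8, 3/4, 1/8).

S = (1/8)·P + (3/4)·Q + (1/8)·R.
x-coordinate: (1/8)·19 + (3/4)·(-16) + (1/8)·(-27/2) = -181/16.
y-coordinate: (1/8)·(-17) + (3/4)·(-5) + (1/8)·(7/2) = -87/16.

(-181/16, -87/16)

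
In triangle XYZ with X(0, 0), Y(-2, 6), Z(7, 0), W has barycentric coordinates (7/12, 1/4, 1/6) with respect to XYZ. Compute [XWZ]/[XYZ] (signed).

1/4

The signed ratio [XWZ]/[XYZ] equals the barycentric coordinate of W at vertex Y, which is 1/4.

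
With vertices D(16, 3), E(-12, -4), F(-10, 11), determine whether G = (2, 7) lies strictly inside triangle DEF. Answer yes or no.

Barycentric coordinates of G: (94/203, 4/203, 15/29).
The three coordinates are positive, positive, positive; a point is interior exactly when all three are positive.

yes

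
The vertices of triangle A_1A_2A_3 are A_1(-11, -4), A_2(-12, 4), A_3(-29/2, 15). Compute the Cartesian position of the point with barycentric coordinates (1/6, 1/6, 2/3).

(-27/2, 10)

P = (1/6)·A_1 + (1/6)·A_2 + (2/3)·A_3.
x-coordinate: (1/6)·(-11) + (1/6)·(-12) + (2/3)·(-29/2) = -27/2.
y-coordinate: (1/6)·(-4) + (1/6)·4 + (2/3)·15 = 10.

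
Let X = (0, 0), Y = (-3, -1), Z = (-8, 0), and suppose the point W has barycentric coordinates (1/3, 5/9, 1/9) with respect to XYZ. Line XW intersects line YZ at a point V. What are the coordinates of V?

Line XW meets YZ where the X-coordinate vanishes; zeroing W's X-weight and renormalizing leaves Y, Z-weights 5/9 : 1/9 → (5/6, 1/6).
So V = (5/6)·Y + (1/6)·Z = (-23/6, -5/6).

(-23/6, -5/6)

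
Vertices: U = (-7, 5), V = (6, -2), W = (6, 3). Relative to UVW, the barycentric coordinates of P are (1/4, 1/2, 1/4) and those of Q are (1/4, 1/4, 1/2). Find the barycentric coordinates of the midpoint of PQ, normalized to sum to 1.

Since both coordinate triples sum to 1, the midpoint's barycentrics are the componentwise average.
(1/4+1/4)/2 = 1/4; similarly 3/8 and 3/8.

(1/4, 3/8, 3/8)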